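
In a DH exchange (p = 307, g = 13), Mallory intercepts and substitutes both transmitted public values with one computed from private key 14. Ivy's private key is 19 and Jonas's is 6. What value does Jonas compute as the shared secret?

Jonas receives Mallory's public value M = 13^14 mod 307 instead of the honest one.
13^1 ≡ 13 (mod 307)
13^2 = (13^1)^2 ≡ 13^2 = 169 ≡ 169 (mod 307)
13^4 = (13^2)^2 ≡ 169^2 = 28561 ≡ 10 (mod 307)
13^8 = (13^4)^2 ≡ 10^2 = 100 ≡ 100 (mod 307)
13^14 = 13^8 · 13^4 · 13^2 ≡ 100 · 10 · 169 ≡ 150 (mod 307).
So M = 150. Jonas computes K = M^6 mod 307.
150^1 ≡ 150 (mod 307)
150^2 = (150^1)^2 ≡ 150^2 = 22500 ≡ 89 (mod 307)
150^4 = (150^2)^2 ≡ 89^2 = 7921 ≡ 246 (mod 307)
150^6 = 150^4 · 150^2 ≡ 246 · 89 ≡ 97 (mod 307).

97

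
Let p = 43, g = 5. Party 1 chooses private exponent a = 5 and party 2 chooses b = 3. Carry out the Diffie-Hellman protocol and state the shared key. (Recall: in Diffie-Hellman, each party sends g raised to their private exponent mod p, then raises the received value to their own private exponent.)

8

Party 1 sends A = g^a mod p = 5^5 mod 43.
5^1 ≡ 5 (mod 43)
5^2 = (5^1)^2 ≡ 5^2 = 25 ≡ 25 (mod 43)
5^4 = (5^2)^2 ≡ 25^2 = 625 ≡ 23 (mod 43)
5^5 = 5^4 · 5^1 ≡ 23 · 5 ≡ 29 (mod 43).
So A = 29. Party 2 then computes K = A^b mod p = 29^3 mod 43.
29^1 ≡ 29 (mod 43)
29^2 = (29^1)^2 ≡ 29^2 = 841 ≡ 24 (mod 43)
29^3 = 29^2 · 29^1 ≡ 24 · 29 ≡ 8 (mod 43).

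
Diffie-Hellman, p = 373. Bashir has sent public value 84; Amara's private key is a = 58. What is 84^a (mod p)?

144

Shared key K = 84^58 mod 373.
84^1 ≡ 84 (mod 373)
84^2 = (84^1)^2 ≡ 84^2 = 7056 ≡ 342 (mod 373)
84^4 = (84^2)^2 ≡ 342^2 = 116964 ≡ 215 (mod 373)
84^8 = (84^4)^2 ≡ 215^2 = 46225 ≡ 346 (mod 373)
84^16 = (84^8)^2 ≡ 346^2 = 119716 ≡ 356 (mod 373)
84^32 = (84^16)^2 ≡ 356^2 = 126736 ≡ 289 (mod 373)
84^58 = 84^32 · 84^16 · 84^8 · 84^2 ≡ 289 · 356 · 346 · 342 ≡ 144 (mod 373).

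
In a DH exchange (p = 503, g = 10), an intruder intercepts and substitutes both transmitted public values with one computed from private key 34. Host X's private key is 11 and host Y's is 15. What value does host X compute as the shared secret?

Host X receives an intruder's public value M = 10^34 mod 503 instead of the honest one.
10^1 ≡ 10 (mod 503)
10^2 = (10^1)^2 ≡ 10^2 = 100 ≡ 100 (mod 503)
10^4 = (10^2)^2 ≡ 100^2 = 10000 ≡ 443 (mod 503)
10^8 = (10^4)^2 ≡ 443^2 = 196249 ≡ 79 (mod 503)
10^16 = (10^8)^2 ≡ 79^2 = 6241 ≡ 205 (mod 503)
10^32 = (10^16)^2 ≡ 205^2 = 42025 ≡ 276 (mod 503)
10^34 = 10^32 · 10^2 ≡ 276 · 100 ≡ 438 (mod 503).
So M = 438. Host X computes K = M^11 mod 503.
438^1 ≡ 438 (mod 503)
438^2 = (438^1)^2 ≡ 438^2 = 191844 ≡ 201 (mod 503)
438^4 = (438^2)^2 ≡ 201^2 = 40401 ≡ 161 (mod 503)
438^8 = (438^4)^2 ≡ 161^2 = 25921 ≡ 268 (mod 503)
438^11 = 438^8 · 438^2 · 438^1 ≡ 268 · 201 · 438 ≡ 466 (mod 503).

466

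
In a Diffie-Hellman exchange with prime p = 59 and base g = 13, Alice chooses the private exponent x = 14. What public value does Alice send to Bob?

Public value = 13^14 (mod 59).
13^1 ≡ 13 (mod 59)
13^2 = (13^1)^2 ≡ 13^2 = 169 ≡ 51 (mod 59)
13^4 = (13^2)^2 ≡ 51^2 = 2601 ≡ 5 (mod 59)
13^8 = (13^4)^2 ≡ 5^2 = 25 ≡ 25 (mod 59)
13^14 = 13^8 · 13^4 · 13^2 ≡ 25 · 5 · 51 ≡ 3 (mod 59).

3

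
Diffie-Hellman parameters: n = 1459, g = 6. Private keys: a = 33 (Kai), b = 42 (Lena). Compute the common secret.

1156

Kai sends A = g^a mod n = 6^33 mod 1459.
6^1 ≡ 6 (mod 1459)
6^2 = (6^1)^2 ≡ 6^2 = 36 ≡ 36 (mod 1459)
6^4 = (6^2)^2 ≡ 36^2 = 1296 ≡ 1296 (mod 1459)
6^8 = (6^4)^2 ≡ 1296^2 = 1679616 ≡ 307 (mod 1459)
6^16 = (6^8)^2 ≡ 307^2 = 94249 ≡ 873 (mod 1459)
6^32 = (6^16)^2 ≡ 873^2 = 762129 ≡ 531 (mod 1459)
6^33 = 6^32 · 6^1 ≡ 531 · 6 ≡ 268 (mod 1459).
So A = 268. Lena then computes K = A^b mod n = 268^42 mod 1459.
268^1 ≡ 268 (mod 1459)
268^2 = (268^1)^2 ≡ 268^2 = 71824 ≡ 333 (mod 1459)
268^4 = (268^2)^2 ≡ 333^2 = 110889 ≡ 5 (mod 1459)
268^8 = (268^4)^2 ≡ 5^2 = 25 ≡ 25 (mod 1459)
268^16 = (268^8)^2 ≡ 25^2 = 625 ≡ 625 (mod 1459)
268^32 = (268^16)^2 ≡ 625^2 = 390625 ≡ 1072 (mod 1459)
268^42 = 268^32 · 268^8 · 268^2 ≡ 1072 · 25 · 333 ≡ 1156 (mod 1459).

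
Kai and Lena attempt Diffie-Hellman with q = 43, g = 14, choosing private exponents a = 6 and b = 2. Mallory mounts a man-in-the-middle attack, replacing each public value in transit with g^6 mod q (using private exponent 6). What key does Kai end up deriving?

41

Kai receives Mallory's public value M = 14^6 mod 43 instead of the honest one.
14^1 ≡ 14 (mod 43)
14^2 = (14^1)^2 ≡ 14^2 = 196 ≡ 24 (mod 43)
14^4 = (14^2)^2 ≡ 24^2 = 576 ≡ 17 (mod 43)
14^6 = 14^4 · 14^2 ≡ 17 · 24 ≡ 21 (mod 43).
So M = 21. Kai computes K = M^6 mod 43.
21^1 ≡ 21 (mod 43)
21^2 = (21^1)^2 ≡ 21^2 = 441 ≡ 11 (mod 43)
21^4 = (21^2)^2 ≡ 11^2 = 121 ≡ 35 (mod 43)
21^6 = 21^4 · 21^2 ≡ 35 · 11 ≡ 41 (mod 43).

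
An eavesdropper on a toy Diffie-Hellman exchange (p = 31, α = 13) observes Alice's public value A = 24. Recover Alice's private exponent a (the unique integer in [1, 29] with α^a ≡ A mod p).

23

Try successive powers of 13 modulo 31:
13^1 ≡ 13
13^2 ≡ 14
13^3 ≡ 27
13^4 ≡ 10
13^5 ≡ 6
13^6 ≡ 16
13^7 ≡ 22
13^8 ≡ 7
13^9 ≡ 29
13^10 ≡ 5
13^11 ≡ 3
13^12 ≡ 8
13^13 ≡ 11
13^14 ≡ 19
13^15 ≡ 30
13^16 ≡ 18
13^17 ≡ 17
13^18 ≡ 4
13^19 ≡ 21
13^20 ≡ 25
13^21 ≡ 15
13^22 ≡ 9
13^23 ≡ 24
Found: a = 23.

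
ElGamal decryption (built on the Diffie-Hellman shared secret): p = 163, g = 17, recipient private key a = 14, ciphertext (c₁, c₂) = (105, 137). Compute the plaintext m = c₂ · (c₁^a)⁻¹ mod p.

Shared mask s = c₁^a mod p = 105^14 mod 163.
105^1 ≡ 105 (mod 163)
105^2 = (105^1)^2 ≡ 105^2 = 11025 ≡ 104 (mod 163)
105^4 = (105^2)^2 ≡ 104^2 = 10816 ≡ 58 (mod 163)
105^8 = (105^4)^2 ≡ 58^2 = 3364 ≡ 104 (mod 163)
105^14 = 105^8 · 105^4 · 105^2 ≡ 104 · 58 · 104 ≡ 104 (mod 163).
So s = 104; s⁻¹ ≡ 58 (mod 163).
m = c₂ · s⁻¹ mod 163 = 137 · 58 mod 163 = 122.

122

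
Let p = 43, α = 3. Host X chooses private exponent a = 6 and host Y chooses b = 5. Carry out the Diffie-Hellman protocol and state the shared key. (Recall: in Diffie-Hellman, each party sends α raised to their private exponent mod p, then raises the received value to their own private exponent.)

Host Y sends B = α^b mod p = 3^5 mod 43.
3^1 ≡ 3 (mod 43)
3^2 = (3^1)^2 ≡ 3^2 = 9 ≡ 9 (mod 43)
3^4 = (3^2)^2 ≡ 9^2 = 81 ≡ 38 (mod 43)
3^5 = 3^4 · 3^1 ≡ 38 · 3 ≡ 28 (mod 43).
So B = 28. Host X then computes K = B^a mod p = 28^6 mod 43.
28^1 ≡ 28 (mod 43)
28^2 = (28^1)^2 ≡ 28^2 = 784 ≡ 10 (mod 43)
28^4 = (28^2)^2 ≡ 10^2 = 100 ≡ 14 (mod 43)
28^6 = 28^4 · 28^2 ≡ 14 · 10 ≡ 11 (mod 43).

11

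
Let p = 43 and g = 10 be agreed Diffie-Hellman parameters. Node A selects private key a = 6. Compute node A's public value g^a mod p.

Public value = 10^6 mod 43.
10^1 ≡ 10 (mod 43)
10^2 = (10^1)^2 ≡ 10^2 = 100 ≡ 14 (mod 43)
10^4 = (10^2)^2 ≡ 14^2 = 196 ≡ 24 (mod 43)
10^6 = 10^4 · 10^2 ≡ 24 · 14 ≡ 35 (mod 43).

35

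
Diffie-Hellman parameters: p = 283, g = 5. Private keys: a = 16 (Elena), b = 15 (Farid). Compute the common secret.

Farid sends B = g^b mod p = 5^15 mod 283.
5^1 ≡ 5 (mod 283)
5^2 = (5^1)^2 ≡ 5^2 = 25 ≡ 25 (mod 283)
5^4 = (5^2)^2 ≡ 25^2 = 625 ≡ 59 (mod 283)
5^8 = (5^4)^2 ≡ 59^2 = 3481 ≡ 85 (mod 283)
5^15 = 5^8 · 5^4 · 5^2 · 5^1 ≡ 85 · 59 · 25 · 5 ≡ 30 (mod 283).
So B = 30. Elena then computes K = B^a mod p = 30^16 mod 283.
30^1 ≡ 30 (mod 283)
30^2 = (30^1)^2 ≡ 30^2 = 900 ≡ 51 (mod 283)
30^4 = (30^2)^2 ≡ 51^2 = 2601 ≡ 54 (mod 283)
30^8 = (30^4)^2 ≡ 54^2 = 2916 ≡ 86 (mod 283)
30^16 = (30^8)^2 ≡ 86^2 = 7396 ≡ 38 (mod 283)

38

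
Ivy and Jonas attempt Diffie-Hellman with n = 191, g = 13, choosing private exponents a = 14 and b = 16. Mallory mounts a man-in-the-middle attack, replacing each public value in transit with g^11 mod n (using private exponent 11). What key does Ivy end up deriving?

Ivy receives Mallory's public value M = 13^11 mod 191 instead of the honest one.
13^1 ≡ 13 (mod 191)
13^2 = (13^1)^2 ≡ 13^2 = 169 ≡ 169 (mod 191)
13^4 = (13^2)^2 ≡ 169^2 = 28561 ≡ 102 (mod 191)
13^8 = (13^4)^2 ≡ 102^2 = 10404 ≡ 90 (mod 191)
13^11 = 13^8 · 13^2 · 13^1 ≡ 90 · 169 · 13 ≡ 45 (mod 191).
So M = 45. Ivy computes K = M^14 mod 191.
45^1 ≡ 45 (mod 191)
45^2 = (45^1)^2 ≡ 45^2 = 2025 ≡ 115 (mod 191)
45^4 = (45^2)^2 ≡ 115^2 = 13225 ≡ 46 (mod 191)
45^8 = (45^4)^2 ≡ 46^2 = 2116 ≡ 15 (mod 191)
45^14 = 45^8 · 45^4 · 45^2 ≡ 15 · 46 · 115 ≡ 85 (mod 191).

85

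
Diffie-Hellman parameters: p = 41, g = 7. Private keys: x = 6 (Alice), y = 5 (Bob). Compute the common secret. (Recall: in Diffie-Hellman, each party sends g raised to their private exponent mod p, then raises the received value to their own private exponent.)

Bob sends B = g^y mod p = 7^5 mod 41.
7^1 ≡ 7 (mod 41)
7^2 = (7^1)^2 ≡ 7^2 = 49 ≡ 8 (mod 41)
7^4 = (7^2)^2 ≡ 8^2 = 64 ≡ 23 (mod 41)
7^5 = 7^4 · 7^1 ≡ 23 · 7 ≡ 38 (mod 41).
So B = 38. Alice then computes K = B^x mod p = 38^6 mod 41.
38^1 ≡ 38 (mod 41)
38^2 = (38^1)^2 ≡ 38^2 = 1444 ≡ 9 (mod 41)
38^4 = (38^2)^2 ≡ 9^2 = 81 ≡ 40 (mod 41)
38^6 = 38^4 · 38^2 ≡ 40 · 9 ≡ 32 (mod 41).

32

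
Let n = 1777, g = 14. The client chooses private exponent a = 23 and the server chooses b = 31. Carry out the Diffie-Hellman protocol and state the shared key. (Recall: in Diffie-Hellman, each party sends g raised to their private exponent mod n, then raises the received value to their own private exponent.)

The server sends B = g^b mod n = 14^31 mod 1777.
14^1 ≡ 14 (mod 1777)
14^2 = (14^1)^2 ≡ 14^2 = 196 ≡ 196 (mod 1777)
14^4 = (14^2)^2 ≡ 196^2 = 38416 ≡ 1099 (mod 1777)
14^8 = (14^4)^2 ≡ 1099^2 = 1207801 ≡ 1218 (mod 1777)
14^16 = (14^8)^2 ≡ 1218^2 = 1483524 ≡ 1506 (mod 1777)
14^31 = 14^16 · 14^8 · 14^4 · 14^2 · 14^1 ≡ 1506 · 1218 · 1099 · 196 · 14 ≡ 1311 (mod 1777).
So B = 1311. The client then computes K = B^a mod n = 1311^23 mod 1777.
1311^1 ≡ 1311 (mod 1777)
1311^2 = (1311^1)^2 ≡ 1311^2 = 1718721 ≡ 362 (mod 1777)
1311^4 = (1311^2)^2 ≡ 362^2 = 131044 ≡ 1323 (mod 1777)
1311^8 = (1311^4)^2 ≡ 1323^2 = 1750329 ≡ 1761 (mod 1777)
1311^16 = (1311^8)^2 ≡ 1761^2 = 3101121 ≡ 256 (mod 1777)
1311^23 = 1311^16 · 1311^4 · 1311^2 · 1311^1 ≡ 256 · 1323 · 362 · 1311 ≡ 413 (mod 1777).

413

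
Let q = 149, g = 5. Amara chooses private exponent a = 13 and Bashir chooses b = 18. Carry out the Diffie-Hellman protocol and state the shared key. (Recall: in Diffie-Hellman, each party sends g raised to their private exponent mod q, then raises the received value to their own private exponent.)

102

Amara sends A = g^a mod q = 5^13 mod 149.
5^1 ≡ 5 (mod 149)
5^2 = (5^1)^2 ≡ 5^2 = 25 ≡ 25 (mod 149)
5^4 = (5^2)^2 ≡ 25^2 = 625 ≡ 29 (mod 149)
5^8 = (5^4)^2 ≡ 29^2 = 841 ≡ 96 (mod 149)
5^13 = 5^8 · 5^4 · 5^1 ≡ 96 · 29 · 5 ≡ 63 (mod 149).
So A = 63. Bashir then computes K = A^b mod q = 63^18 mod 149.
63^1 ≡ 63 (mod 149)
63^2 = (63^1)^2 ≡ 63^2 = 3969 ≡ 95 (mod 149)
63^4 = (63^2)^2 ≡ 95^2 = 9025 ≡ 85 (mod 149)
63^8 = (63^4)^2 ≡ 85^2 = 7225 ≡ 73 (mod 149)
63^16 = (63^8)^2 ≡ 73^2 = 5329 ≡ 114 (mod 149)
63^18 = 63^16 · 63^2 ≡ 114 · 95 ≡ 102 (mod 149).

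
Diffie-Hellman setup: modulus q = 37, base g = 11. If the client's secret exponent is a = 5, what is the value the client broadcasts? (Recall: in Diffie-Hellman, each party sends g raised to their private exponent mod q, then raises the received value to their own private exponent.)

27

Public value = 11^5 (mod 37).
11^1 ≡ 11 (mod 37)
11^2 = (11^1)^2 ≡ 11^2 = 121 ≡ 10 (mod 37)
11^4 = (11^2)^2 ≡ 10^2 = 100 ≡ 26 (mod 37)
11^5 = 11^4 · 11^1 ≡ 26 · 11 ≡ 27 (mod 37).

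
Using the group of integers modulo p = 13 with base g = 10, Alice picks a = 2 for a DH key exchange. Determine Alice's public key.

Public value = 10^2 mod 13.
10^1 ≡ 10 (mod 13)
10^2 = (10^1)^2 ≡ 10^2 = 100 ≡ 9 (mod 13)

9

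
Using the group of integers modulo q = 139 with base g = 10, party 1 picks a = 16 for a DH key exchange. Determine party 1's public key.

Public value = 10^16 mod 139.
10^1 ≡ 10 (mod 139)
10^2 = (10^1)^2 ≡ 10^2 = 100 ≡ 100 (mod 139)
10^4 = (10^2)^2 ≡ 100^2 = 10000 ≡ 131 (mod 139)
10^8 = (10^4)^2 ≡ 131^2 = 17161 ≡ 64 (mod 139)
10^16 = (10^8)^2 ≡ 64^2 = 4096 ≡ 65 (mod 139)

65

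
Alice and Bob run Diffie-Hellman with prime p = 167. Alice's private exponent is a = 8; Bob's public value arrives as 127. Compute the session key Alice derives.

76

Shared key K = 127^8 mod 167.
127^1 ≡ 127 (mod 167)
127^2 = (127^1)^2 ≡ 127^2 = 16129 ≡ 97 (mod 167)
127^4 = (127^2)^2 ≡ 97^2 = 9409 ≡ 57 (mod 167)
127^8 = (127^4)^2 ≡ 57^2 = 3249 ≡ 76 (mod 167)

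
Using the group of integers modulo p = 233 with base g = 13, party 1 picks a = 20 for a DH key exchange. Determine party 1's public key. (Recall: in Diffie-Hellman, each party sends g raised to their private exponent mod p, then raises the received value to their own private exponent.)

4

Public value = 13^20 (mod 233).
13^1 ≡ 13 (mod 233)
13^2 = (13^1)^2 ≡ 13^2 = 169 ≡ 169 (mod 233)
13^4 = (13^2)^2 ≡ 169^2 = 28561 ≡ 135 (mod 233)
13^8 = (13^4)^2 ≡ 135^2 = 18225 ≡ 51 (mod 233)
13^16 = (13^8)^2 ≡ 51^2 = 2601 ≡ 38 (mod 233)
13^20 = 13^16 · 13^4 ≡ 38 · 135 ≡ 4 (mod 233).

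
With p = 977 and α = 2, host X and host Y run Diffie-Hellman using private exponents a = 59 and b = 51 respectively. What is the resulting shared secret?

567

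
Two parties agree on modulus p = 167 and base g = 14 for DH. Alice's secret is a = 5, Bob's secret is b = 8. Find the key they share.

152

Alice sends A = g^a mod p = 14^5 mod 167.
14^1 ≡ 14 (mod 167)
14^2 = (14^1)^2 ≡ 14^2 = 196 ≡ 29 (mod 167)
14^4 = (14^2)^2 ≡ 29^2 = 841 ≡ 6 (mod 167)
14^5 = 14^4 · 14^1 ≡ 6 · 14 ≡ 84 (mod 167).
So A = 84. Bob then computes K = A^b mod p = 84^8 mod 167.
84^1 ≡ 84 (mod 167)
84^2 = (84^1)^2 ≡ 84^2 = 7056 ≡ 42 (mod 167)
84^4 = (84^2)^2 ≡ 42^2 = 1764 ≡ 94 (mod 167)
84^8 = (84^4)^2 ≡ 94^2 = 8836 ≡ 152 (mod 167)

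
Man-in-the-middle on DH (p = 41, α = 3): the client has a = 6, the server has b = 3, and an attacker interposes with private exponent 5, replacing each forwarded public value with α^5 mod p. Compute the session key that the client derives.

32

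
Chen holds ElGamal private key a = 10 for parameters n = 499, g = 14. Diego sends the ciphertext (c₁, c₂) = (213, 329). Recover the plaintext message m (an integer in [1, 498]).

381

Shared mask s = c₁^a mod n = 213^10 mod 499.
213^1 ≡ 213 (mod 499)
213^2 = (213^1)^2 ≡ 213^2 = 45369 ≡ 459 (mod 499)
213^4 = (213^2)^2 ≡ 459^2 = 210681 ≡ 103 (mod 499)
213^8 = (213^4)^2 ≡ 103^2 = 10609 ≡ 130 (mod 499)
213^10 = 213^8 · 213^2 ≡ 130 · 459 ≡ 289 (mod 499).
So s = 289; s⁻¹ ≡ 259 (mod 499).
m = c₂ · s⁻¹ mod 499 = 329 · 259 mod 499 = 381.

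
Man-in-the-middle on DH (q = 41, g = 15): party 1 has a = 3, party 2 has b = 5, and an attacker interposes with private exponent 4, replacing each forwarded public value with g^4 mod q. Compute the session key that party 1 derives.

25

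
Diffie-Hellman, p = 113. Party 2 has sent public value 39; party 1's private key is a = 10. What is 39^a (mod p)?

Shared key K = 39^10 mod 113.
39^1 ≡ 39 (mod 113)
39^2 = (39^1)^2 ≡ 39^2 = 1521 ≡ 52 (mod 113)
39^4 = (39^2)^2 ≡ 52^2 = 2704 ≡ 105 (mod 113)
39^8 = (39^4)^2 ≡ 105^2 = 11025 ≡ 64 (mod 113)
39^10 = 39^8 · 39^2 ≡ 64 · 52 ≡ 51 (mod 113).

51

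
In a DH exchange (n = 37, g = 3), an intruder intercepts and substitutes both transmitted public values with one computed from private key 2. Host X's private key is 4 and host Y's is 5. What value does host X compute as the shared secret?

Host X receives an intruder's public value M = 3^2 mod 37 instead of the honest one.
3^1 ≡ 3 (mod 37)
3^2 = (3^1)^2 ≡ 3^2 = 9 ≡ 9 (mod 37)
So M = 9. Host X computes K = M^4 mod 37.
9^1 ≡ 9 (mod 37)
9^2 = (9^1)^2 ≡ 9^2 = 81 ≡ 7 (mod 37)
9^4 = (9^2)^2 ≡ 7^2 = 49 ≡ 12 (mod 37)

12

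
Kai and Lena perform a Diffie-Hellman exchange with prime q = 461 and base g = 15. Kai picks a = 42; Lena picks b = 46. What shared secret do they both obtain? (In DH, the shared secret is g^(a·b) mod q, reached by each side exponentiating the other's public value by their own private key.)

351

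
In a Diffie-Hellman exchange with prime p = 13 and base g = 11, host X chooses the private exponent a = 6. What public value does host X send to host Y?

12

Public value = 11^6 (mod 13).
11^1 ≡ 11 (mod 13)
11^2 = (11^1)^2 ≡ 11^2 = 121 ≡ 4 (mod 13)
11^4 = (11^2)^2 ≡ 4^2 = 16 ≡ 3 (mod 13)
11^6 = 11^4 · 11^2 ≡ 3 · 4 ≡ 12 (mod 13).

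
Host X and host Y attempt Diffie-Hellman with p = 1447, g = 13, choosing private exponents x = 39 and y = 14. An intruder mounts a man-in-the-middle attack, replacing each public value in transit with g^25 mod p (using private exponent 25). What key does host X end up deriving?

153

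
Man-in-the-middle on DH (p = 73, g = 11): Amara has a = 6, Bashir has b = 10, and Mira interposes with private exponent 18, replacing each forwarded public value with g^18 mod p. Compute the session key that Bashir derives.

Bashir receives Mira's public value M = 11^18 mod 73 instead of the honest one.
11^1 ≡ 11 (mod 73)
11^2 = (11^1)^2 ≡ 11^2 = 121 ≡ 48 (mod 73)
11^4 = (11^2)^2 ≡ 48^2 = 2304 ≡ 41 (mod 73)
11^8 = (11^4)^2 ≡ 41^2 = 1681 ≡ 2 (mod 73)
11^16 = (11^8)^2 ≡ 2^2 = 4 ≡ 4 (mod 73)
11^18 = 11^16 · 11^2 ≡ 4 · 48 ≡ 46 (mod 73).
So M = 46. Bashir computes K = M^10 mod 73.
46^1 ≡ 46 (mod 73)
46^2 = (46^1)^2 ≡ 46^2 = 2116 ≡ 72 (mod 73)
46^4 = (46^2)^2 ≡ 72^2 = 5184 ≡ 1 (mod 73)
46^8 = (46^4)^2 ≡ 1^2 = 1 ≡ 1 (mod 73)
46^10 = 46^8 · 46^2 ≡ 1 · 72 ≡ 72 (mod 73).

72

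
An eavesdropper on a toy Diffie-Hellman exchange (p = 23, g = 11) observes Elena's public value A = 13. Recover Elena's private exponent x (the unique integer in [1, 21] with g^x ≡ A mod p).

4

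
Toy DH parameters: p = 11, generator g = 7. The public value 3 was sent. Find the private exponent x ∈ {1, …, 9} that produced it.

4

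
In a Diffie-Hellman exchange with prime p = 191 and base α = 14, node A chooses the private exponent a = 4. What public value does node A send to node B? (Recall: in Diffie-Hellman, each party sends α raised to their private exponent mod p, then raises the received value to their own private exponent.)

Public value = 14^4 (mod 191).
14^1 ≡ 14 (mod 191)
14^2 = (14^1)^2 ≡ 14^2 = 196 ≡ 5 (mod 191)
14^4 = (14^2)^2 ≡ 5^2 = 25 ≡ 25 (mod 191)

25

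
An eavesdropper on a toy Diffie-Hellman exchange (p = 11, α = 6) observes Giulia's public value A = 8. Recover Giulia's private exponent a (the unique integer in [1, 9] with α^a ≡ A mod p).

7

Try successive powers of 6 modulo 11:
6^1 ≡ 6
6^2 ≡ 3
6^3 ≡ 7
6^4 ≡ 9
6^5 ≡ 10
6^6 ≡ 5
6^7 ≡ 8
Found: a = 7.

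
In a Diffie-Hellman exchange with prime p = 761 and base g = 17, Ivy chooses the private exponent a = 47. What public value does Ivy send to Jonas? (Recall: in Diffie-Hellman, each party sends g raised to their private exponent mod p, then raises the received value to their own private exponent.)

Public value = 17^47 (mod 761).
17^1 ≡ 17 (mod 761)
17^2 = (17^1)^2 ≡ 17^2 = 289 ≡ 289 (mod 761)
17^4 = (17^2)^2 ≡ 289^2 = 83521 ≡ 572 (mod 761)
17^8 = (17^4)^2 ≡ 572^2 = 327184 ≡ 715 (mod 761)
17^16 = (17^8)^2 ≡ 715^2 = 511225 ≡ 594 (mod 761)
17^32 = (17^16)^2 ≡ 594^2 = 352836 ≡ 493 (mod 761)
17^47 = 17^32 · 17^8 · 17^4 · 17^2 · 17^1 ≡ 493 · 715 · 572 · 289 · 17 ≡ 484 (mod 761).

484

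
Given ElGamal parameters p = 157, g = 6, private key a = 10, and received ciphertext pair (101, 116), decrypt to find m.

Shared mask s = c₁^a mod p = 101^10 mod 157.
101^1 ≡ 101 (mod 157)
101^2 = (101^1)^2 ≡ 101^2 = 10201 ≡ 153 (mod 157)
101^4 = (101^2)^2 ≡ 153^2 = 23409 ≡ 16 (mod 157)
101^8 = (101^4)^2 ≡ 16^2 = 256 ≡ 99 (mod 157)
101^10 = 101^8 · 101^2 ≡ 99 · 153 ≡ 75 (mod 157).
So s = 75; s⁻¹ ≡ 67 (mod 157).
m = c₂ · s⁻¹ mod 157 = 116 · 67 mod 157 = 79.

79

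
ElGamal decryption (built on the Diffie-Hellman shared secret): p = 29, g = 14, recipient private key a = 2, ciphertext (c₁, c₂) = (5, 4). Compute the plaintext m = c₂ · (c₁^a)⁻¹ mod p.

Shared mask s = c₁^a mod p = 5^2 mod 29.
5^1 ≡ 5 (mod 29)
5^2 = (5^1)^2 ≡ 5^2 = 25 ≡ 25 (mod 29)
So s = 25; s⁻¹ ≡ 7 (mod 29).
m = c₂ · s⁻¹ mod 29 = 4 · 7 mod 29 = 28.

28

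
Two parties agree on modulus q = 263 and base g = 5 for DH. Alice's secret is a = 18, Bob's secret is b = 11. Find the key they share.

140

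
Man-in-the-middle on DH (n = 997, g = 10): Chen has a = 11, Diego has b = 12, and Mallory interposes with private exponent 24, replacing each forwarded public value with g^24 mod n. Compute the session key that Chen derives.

754

Chen receives Mallory's public value M = 10^24 mod 997 instead of the honest one.
10^1 ≡ 10 (mod 997)
10^2 = (10^1)^2 ≡ 10^2 = 100 ≡ 100 (mod 997)
10^4 = (10^2)^2 ≡ 100^2 = 10000 ≡ 30 (mod 997)
10^8 = (10^4)^2 ≡ 30^2 = 900 ≡ 900 (mod 997)
10^16 = (10^8)^2 ≡ 900^2 = 810000 ≡ 436 (mod 997)
10^24 = 10^16 · 10^8 ≡ 436 · 900 ≡ 579 (mod 997).
So M = 579. Chen computes K = M^11 mod 997.
579^1 ≡ 579 (mod 997)
579^2 = (579^1)^2 ≡ 579^2 = 335241 ≡ 249 (mod 997)
579^4 = (579^2)^2 ≡ 249^2 = 62001 ≡ 187 (mod 997)
579^8 = (579^4)^2 ≡ 187^2 = 34969 ≡ 74 (mod 997)
579^11 = 579^8 · 579^2 · 579^1 ≡ 74 · 249 · 579 ≡ 754 (mod 997).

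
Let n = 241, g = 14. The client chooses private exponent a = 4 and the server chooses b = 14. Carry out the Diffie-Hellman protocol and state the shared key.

The client sends A = g^a mod n = 14^4 mod 241.
14^1 ≡ 14 (mod 241)
14^2 = (14^1)^2 ≡ 14^2 = 196 ≡ 196 (mod 241)
14^4 = (14^2)^2 ≡ 196^2 = 38416 ≡ 97 (mod 241)
So A = 97. The server then computes K = A^b mod n = 97^14 mod 241.
97^1 ≡ 97 (mod 241)
97^2 = (97^1)^2 ≡ 97^2 = 9409 ≡ 10 (mod 241)
97^4 = (97^2)^2 ≡ 10^2 = 100 ≡ 100 (mod 241)
97^8 = (97^4)^2 ≡ 100^2 = 10000 ≡ 119 (mod 241)
97^14 = 97^8 · 97^4 · 97^2 ≡ 119 · 100 · 10 ≡ 187 (mod 241).

187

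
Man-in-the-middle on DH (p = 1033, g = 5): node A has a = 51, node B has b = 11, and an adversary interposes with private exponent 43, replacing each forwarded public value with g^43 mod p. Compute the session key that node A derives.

802

Node A receives an adversary's public value M = 5^43 mod 1033 instead of the honest one.
5^1 ≡ 5 (mod 1033)
5^2 = (5^1)^2 ≡ 5^2 = 25 ≡ 25 (mod 1033)
5^4 = (5^2)^2 ≡ 25^2 = 625 ≡ 625 (mod 1033)
5^8 = (5^4)^2 ≡ 625^2 = 390625 ≡ 151 (mod 1033)
5^16 = (5^8)^2 ≡ 151^2 = 22801 ≡ 75 (mod 1033)
5^32 = (5^16)^2 ≡ 75^2 = 5625 ≡ 460 (mod 1033)
5^43 = 5^32 · 5^8 · 5^2 · 5^1 ≡ 460 · 151 · 25 · 5 ≡ 135 (mod 1033).
So M = 135. Node A computes K = M^51 mod 1033.
135^1 ≡ 135 (mod 1033)
135^2 = (135^1)^2 ≡ 135^2 = 18225 ≡ 664 (mod 1033)
135^4 = (135^2)^2 ≡ 664^2 = 440896 ≡ 838 (mod 1033)
135^8 = (135^4)^2 ≡ 838^2 = 702244 ≡ 837 (mod 1033)
135^16 = (135^8)^2 ≡ 837^2 = 700569 ≡ 195 (mod 1033)
135^32 = (135^16)^2 ≡ 195^2 = 38025 ≡ 837 (mod 1033)
135^51 = 135^32 · 135^16 · 135^2 · 135^1 ≡ 837 · 195 · 664 · 135 ≡ 802 (mod 1033).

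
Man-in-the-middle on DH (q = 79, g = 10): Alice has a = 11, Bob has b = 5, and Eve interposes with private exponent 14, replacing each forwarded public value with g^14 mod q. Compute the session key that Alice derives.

Alice receives Eve's public value M = 10^14 mod 79 instead of the honest one.
10^1 ≡ 10 (mod 79)
10^2 = (10^1)^2 ≡ 10^2 = 100 ≡ 21 (mod 79)
10^4 = (10^2)^2 ≡ 21^2 = 441 ≡ 46 (mod 79)
10^8 = (10^4)^2 ≡ 46^2 = 2116 ≡ 62 (mod 79)
10^14 = 10^8 · 10^4 · 10^2 ≡ 62 · 46 · 21 ≡ 10 (mod 79).
So M = 10. Alice computes K = M^11 mod 79.
10^1 ≡ 10 (mod 79)
10^2 = (10^1)^2 ≡ 10^2 = 100 ≡ 21 (mod 79)
10^4 = (10^2)^2 ≡ 21^2 = 441 ≡ 46 (mod 79)
10^8 = (10^4)^2 ≡ 46^2 = 2116 ≡ 62 (mod 79)
10^11 = 10^8 · 10^2 · 10^1 ≡ 62 · 21 · 10 ≡ 64 (mod 79).

64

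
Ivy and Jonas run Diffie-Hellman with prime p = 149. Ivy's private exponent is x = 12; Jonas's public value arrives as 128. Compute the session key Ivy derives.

19

Shared key K = 128^12 mod 149.
128^1 ≡ 128 (mod 149)
128^2 = (128^1)^2 ≡ 128^2 = 16384 ≡ 143 (mod 149)
128^4 = (128^2)^2 ≡ 143^2 = 20449 ≡ 36 (mod 149)
128^8 = (128^4)^2 ≡ 36^2 = 1296 ≡ 104 (mod 149)
128^12 = 128^8 · 128^4 ≡ 104 · 36 ≡ 19 (mod 149).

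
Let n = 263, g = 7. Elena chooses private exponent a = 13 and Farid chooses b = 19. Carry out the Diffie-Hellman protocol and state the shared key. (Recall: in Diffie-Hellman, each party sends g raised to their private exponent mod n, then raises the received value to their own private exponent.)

Elena sends A = g^a mod n = 7^13 mod 263.
7^1 ≡ 7 (mod 263)
7^2 = (7^1)^2 ≡ 7^2 = 49 ≡ 49 (mod 263)
7^4 = (7^2)^2 ≡ 49^2 = 2401 ≡ 34 (mod 263)
7^8 = (7^4)^2 ≡ 34^2 = 1156 ≡ 104 (mod 263)
7^13 = 7^8 · 7^4 · 7^1 ≡ 104 · 34 · 7 ≡ 30 (mod 263).
So A = 30. Farid then computes K = A^b mod n = 30^19 mod 263.
30^1 ≡ 30 (mod 263)
30^2 = (30^1)^2 ≡ 30^2 = 900 ≡ 111 (mod 263)
30^4 = (30^2)^2 ≡ 111^2 = 12321 ≡ 223 (mod 263)
30^8 = (30^4)^2 ≡ 223^2 = 49729 ≡ 22 (mod 263)
30^16 = (30^8)^2 ≡ 22^2 = 484 ≡ 221 (mod 263)
30^19 = 30^16 · 30^2 · 30^1 ≡ 221 · 111 · 30 ≡ 56 (mod 263).

56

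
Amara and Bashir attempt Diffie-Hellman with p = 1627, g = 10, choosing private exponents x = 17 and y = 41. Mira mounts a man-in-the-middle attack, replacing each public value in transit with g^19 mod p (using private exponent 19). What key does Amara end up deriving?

607

Amara receives Mira's public value M = 10^19 mod 1627 instead of the honest one.
10^1 ≡ 10 (mod 1627)
10^2 = (10^1)^2 ≡ 10^2 = 100 ≡ 100 (mod 1627)
10^4 = (10^2)^2 ≡ 100^2 = 10000 ≡ 238 (mod 1627)
10^8 = (10^4)^2 ≡ 238^2 = 56644 ≡ 1326 (mod 1627)
10^16 = (10^8)^2 ≡ 1326^2 = 1758276 ≡ 1116 (mod 1627)
10^19 = 10^16 · 10^2 · 10^1 ≡ 1116 · 100 · 10 ≡ 1505 (mod 1627).
So M = 1505. Amara computes K = M^17 mod 1627.
1505^1 ≡ 1505 (mod 1627)
1505^2 = (1505^1)^2 ≡ 1505^2 = 2265025 ≡ 241 (mod 1627)
1505^4 = (1505^2)^2 ≡ 241^2 = 58081 ≡ 1136 (mod 1627)
1505^8 = (1505^4)^2 ≡ 1136^2 = 1290496 ≡ 285 (mod 1627)
1505^16 = (1505^8)^2 ≡ 285^2 = 81225 ≡ 1502 (mod 1627)
1505^17 = 1505^16 · 1505^1 ≡ 1502 · 1505 ≡ 607 (mod 1627).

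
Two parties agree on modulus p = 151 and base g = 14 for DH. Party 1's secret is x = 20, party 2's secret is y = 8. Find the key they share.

Party 2 sends B = g^y mod p = 14^8 mod 151.
14^1 ≡ 14 (mod 151)
14^2 = (14^1)^2 ≡ 14^2 = 196 ≡ 45 (mod 151)
14^4 = (14^2)^2 ≡ 45^2 = 2025 ≡ 62 (mod 151)
14^8 = (14^4)^2 ≡ 62^2 = 3844 ≡ 69 (mod 151)
So B = 69. Party 1 then computes K = B^x mod p = 69^20 mod 151.
69^1 ≡ 69 (mod 151)
69^2 = (69^1)^2 ≡ 69^2 = 4761 ≡ 80 (mod 151)
69^4 = (69^2)^2 ≡ 80^2 = 6400 ≡ 58 (mod 151)
69^8 = (69^4)^2 ≡ 58^2 = 3364 ≡ 42 (mod 151)
69^16 = (69^8)^2 ≡ 42^2 = 1764 ≡ 103 (mod 151)
69^20 = 69^16 · 69^4 ≡ 103 · 58 ≡ 85 (mod 151).

85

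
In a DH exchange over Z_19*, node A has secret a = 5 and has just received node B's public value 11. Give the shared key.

7

Shared key K = 11^5 mod 19.
11^1 ≡ 11 (mod 19)
11^2 = (11^1)^2 ≡ 11^2 = 121 ≡ 7 (mod 19)
11^4 = (11^2)^2 ≡ 7^2 = 49 ≡ 11 (mod 19)
11^5 = 11^4 · 11^1 ≡ 11 · 11 ≡ 7 (mod 19).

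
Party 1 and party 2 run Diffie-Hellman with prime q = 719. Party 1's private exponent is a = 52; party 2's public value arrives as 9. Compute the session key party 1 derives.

Shared key K = 9^52 mod 719.
9^1 ≡ 9 (mod 719)
9^2 = (9^1)^2 ≡ 9^2 = 81 ≡ 81 (mod 719)
9^4 = (9^2)^2 ≡ 81^2 = 6561 ≡ 90 (mod 719)
9^8 = (9^4)^2 ≡ 90^2 = 8100 ≡ 191 (mod 719)
9^16 = (9^8)^2 ≡ 191^2 = 36481 ≡ 531 (mod 719)
9^32 = (9^16)^2 ≡ 531^2 = 281961 ≡ 113 (mod 719)
9^52 = 9^32 · 9^16 · 9^4 ≡ 113 · 531 · 90 ≡ 580 (mod 719).

580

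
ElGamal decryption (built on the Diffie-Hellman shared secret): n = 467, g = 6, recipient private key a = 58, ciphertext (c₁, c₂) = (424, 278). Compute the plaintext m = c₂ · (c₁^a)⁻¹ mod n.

338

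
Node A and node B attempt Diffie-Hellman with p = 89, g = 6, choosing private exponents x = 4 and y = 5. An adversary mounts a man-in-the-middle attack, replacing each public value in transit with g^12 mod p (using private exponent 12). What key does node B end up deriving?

25

Node B receives an adversary's public value M = 6^12 mod 89 instead of the honest one.
6^1 ≡ 6 (mod 89)
6^2 = (6^1)^2 ≡ 6^2 = 36 ≡ 36 (mod 89)
6^4 = (6^2)^2 ≡ 36^2 = 1296 ≡ 50 (mod 89)
6^8 = (6^4)^2 ≡ 50^2 = 2500 ≡ 8 (mod 89)
6^12 = 6^8 · 6^4 ≡ 8 · 50 ≡ 44 (mod 89).
So M = 44. Node B computes K = M^5 mod 89.
44^1 ≡ 44 (mod 89)
44^2 = (44^1)^2 ≡ 44^2 = 1936 ≡ 67 (mod 89)
44^4 = (44^2)^2 ≡ 67^2 = 4489 ≡ 39 (mod 89)
44^5 = 44^4 · 44^1 ≡ 39 · 44 ≡ 25 (mod 89).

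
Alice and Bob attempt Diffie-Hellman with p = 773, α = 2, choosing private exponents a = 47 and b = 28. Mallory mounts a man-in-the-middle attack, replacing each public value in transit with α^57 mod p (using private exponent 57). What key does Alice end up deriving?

322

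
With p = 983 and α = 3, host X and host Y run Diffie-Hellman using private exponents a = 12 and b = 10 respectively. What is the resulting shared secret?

Host X sends A = α^a mod p = 3^12 mod 983.
3^1 ≡ 3 (mod 983)
3^2 = (3^1)^2 ≡ 3^2 = 9 ≡ 9 (mod 983)
3^4 = (3^2)^2 ≡ 9^2 = 81 ≡ 81 (mod 983)
3^8 = (3^4)^2 ≡ 81^2 = 6561 ≡ 663 (mod 983)
3^12 = 3^8 · 3^4 ≡ 663 · 81 ≡ 621 (mod 983).
So A = 621. Host Y then computes K = A^b mod p = 621^10 mod 983.
621^1 ≡ 621 (mod 983)
621^2 = (621^1)^2 ≡ 621^2 = 385641 ≡ 305 (mod 983)
621^4 = (621^2)^2 ≡ 305^2 = 93025 ≡ 623 (mod 983)
621^8 = (621^4)^2 ≡ 623^2 = 388129 ≡ 827 (mod 983)
621^10 = 621^8 · 621^2 ≡ 827 · 305 ≡ 587 (mod 983).

587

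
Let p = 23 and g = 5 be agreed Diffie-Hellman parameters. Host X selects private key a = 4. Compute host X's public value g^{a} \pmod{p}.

4

Public value = 5^{4} \pmod{23}.
5^1 ≡ 5 (mod 23)
5^2 = (5^1)^2 ≡ 5^2 = 25 ≡ 2 (mod 23)
5^4 = (5^2)^2 ≡ 2^2 = 4 ≡ 4 (mod 23)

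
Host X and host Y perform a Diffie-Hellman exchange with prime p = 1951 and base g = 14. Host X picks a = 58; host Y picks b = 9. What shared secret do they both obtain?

Host Y sends B = g^b mod p = 14^9 mod 1951.
14^1 ≡ 14 (mod 1951)
14^2 = (14^1)^2 ≡ 14^2 = 196 ≡ 196 (mod 1951)
14^4 = (14^2)^2 ≡ 196^2 = 38416 ≡ 1347 (mod 1951)
14^8 = (14^4)^2 ≡ 1347^2 = 1814409 ≡ 1930 (mod 1951)
14^9 = 14^8 · 14^1 ≡ 1930 · 14 ≡ 1657 (mod 1951).
So B = 1657. Host X then computes K = B^a mod p = 1657^58 mod 1951.
1657^1 ≡ 1657 (mod 1951)
1657^2 = (1657^1)^2 ≡ 1657^2 = 2745649 ≡ 592 (mod 1951)
1657^4 = (1657^2)^2 ≡ 592^2 = 350464 ≡ 1235 (mod 1951)
1657^8 = (1657^4)^2 ≡ 1235^2 = 1525225 ≡ 1494 (mod 1951)
1657^16 = (1657^8)^2 ≡ 1494^2 = 2232036 ≡ 92 (mod 1951)
1657^32 = (1657^16)^2 ≡ 92^2 = 8464 ≡ 660 (mod 1951)
1657^58 = 1657^32 · 1657^16 · 1657^8 · 1657^2 ≡ 660 · 92 · 1494 · 592 ≡ 26 (mod 1951).

26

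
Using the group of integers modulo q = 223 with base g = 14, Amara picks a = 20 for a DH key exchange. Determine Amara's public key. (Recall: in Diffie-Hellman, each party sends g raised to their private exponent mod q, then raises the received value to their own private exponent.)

115

Public value = 14^20 mod 223.
14^1 ≡ 14 (mod 223)
14^2 = (14^1)^2 ≡ 14^2 = 196 ≡ 196 (mod 223)
14^4 = (14^2)^2 ≡ 196^2 = 38416 ≡ 60 (mod 223)
14^8 = (14^4)^2 ≡ 60^2 = 3600 ≡ 32 (mod 223)
14^16 = (14^8)^2 ≡ 32^2 = 1024 ≡ 132 (mod 223)
14^20 = 14^16 · 14^4 ≡ 132 · 60 ≡ 115 (mod 223).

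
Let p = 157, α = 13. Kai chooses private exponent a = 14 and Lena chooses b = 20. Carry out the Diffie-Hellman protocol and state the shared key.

Kai sends A = α^a mod p = 13^14 mod 157.
13^1 ≡ 13 (mod 157)
13^2 = (13^1)^2 ≡ 13^2 = 169 ≡ 12 (mod 157)
13^4 = (13^2)^2 ≡ 12^2 = 144 ≡ 144 (mod 157)
13^8 = (13^4)^2 ≡ 144^2 = 20736 ≡ 12 (mod 157)
13^14 = 13^8 · 13^4 · 13^2 ≡ 12 · 144 · 12 ≡ 12 (mod 157).
So A = 12. Lena then computes K = A^b mod p = 12^20 mod 157.
12^1 ≡ 12 (mod 157)
12^2 = (12^1)^2 ≡ 12^2 = 144 ≡ 144 (mod 157)
12^4 = (12^2)^2 ≡ 144^2 = 20736 ≡ 12 (mod 157)
12^8 = (12^4)^2 ≡ 12^2 = 144 ≡ 144 (mod 157)
12^16 = (12^8)^2 ≡ 144^2 = 20736 ≡ 12 (mod 157)
12^20 = 12^16 · 12^4 ≡ 12 · 12 ≡ 144 (mod 157).

144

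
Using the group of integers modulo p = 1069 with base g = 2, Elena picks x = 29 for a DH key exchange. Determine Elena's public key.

939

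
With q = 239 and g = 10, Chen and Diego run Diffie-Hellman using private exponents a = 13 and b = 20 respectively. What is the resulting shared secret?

10

Chen sends A = g^a mod q = 10^13 mod 239.
10^1 ≡ 10 (mod 239)
10^2 = (10^1)^2 ≡ 10^2 = 100 ≡ 100 (mod 239)
10^4 = (10^2)^2 ≡ 100^2 = 10000 ≡ 201 (mod 239)
10^8 = (10^4)^2 ≡ 201^2 = 40401 ≡ 10 (mod 239)
10^13 = 10^8 · 10^4 · 10^1 ≡ 10 · 201 · 10 ≡ 24 (mod 239).
So A = 24. Diego then computes K = A^b mod q = 24^20 mod 239.
24^1 ≡ 24 (mod 239)
24^2 = (24^1)^2 ≡ 24^2 = 576 ≡ 98 (mod 239)
24^4 = (24^2)^2 ≡ 98^2 = 9604 ≡ 44 (mod 239)
24^8 = (24^4)^2 ≡ 44^2 = 1936 ≡ 24 (mod 239)
24^16 = (24^8)^2 ≡ 24^2 = 576 ≡ 98 (mod 239)
24^20 = 24^16 · 24^4 ≡ 98 · 44 ≡ 10 (mod 239).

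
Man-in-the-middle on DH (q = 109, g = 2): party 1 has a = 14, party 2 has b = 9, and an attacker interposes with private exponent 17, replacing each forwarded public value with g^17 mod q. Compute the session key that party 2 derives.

76

Party 2 receives an attacker's public value M = 2^17 mod 109 instead of the honest one.
2^1 ≡ 2 (mod 109)
2^2 = (2^1)^2 ≡ 2^2 = 4 ≡ 4 (mod 109)
2^4 = (2^2)^2 ≡ 4^2 = 16 ≡ 16 (mod 109)
2^8 = (2^4)^2 ≡ 16^2 = 256 ≡ 38 (mod 109)
2^16 = (2^8)^2 ≡ 38^2 = 1444 ≡ 27 (mod 109)
2^17 = 2^16 · 2^1 ≡ 27 · 2 ≡ 54 (mod 109).
So M = 54. Party 2 computes K = M^9 mod 109.
54^1 ≡ 54 (mod 109)
54^2 = (54^1)^2 ≡ 54^2 = 2916 ≡ 82 (mod 109)
54^4 = (54^2)^2 ≡ 82^2 = 6724 ≡ 75 (mod 109)
54^8 = (54^4)^2 ≡ 75^2 = 5625 ≡ 66 (mod 109)
54^9 = 54^8 · 54^1 ≡ 66 · 54 ≡ 76 (mod 109).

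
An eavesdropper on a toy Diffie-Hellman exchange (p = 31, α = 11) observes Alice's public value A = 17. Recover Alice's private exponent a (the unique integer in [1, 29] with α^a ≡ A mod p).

29

Try successive powers of 11 modulo 31:
11^1 ≡ 11
11^2 ≡ 28
11^3 ≡ 29
11^4 ≡ 9
11^5 ≡ 6
11^6 ≡ 4
11^7 ≡ 13
11^8 ≡ 19
11^9 ≡ 23
11^10 ≡ 5
11^11 ≡ 24
11^12 ≡ 16
11^13 ≡ 21
11^14 ≡ 14
11^15 ≡ 30
11^16 ≡ 20
11^17 ≡ 3
11^18 ≡ 2
11^19 ≡ 22
11^20 ≡ 25
11^21 ≡ 27
11^22 ≡ 18
11^23 ≡ 12
11^24 ≡ 8
11^25 ≡ 26
11^26 ≡ 7
11^27 ≡ 15
11^28 ≡ 10
11^29 ≡ 17
Found: a = 29.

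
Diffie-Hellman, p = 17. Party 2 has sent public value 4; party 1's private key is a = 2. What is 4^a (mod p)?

16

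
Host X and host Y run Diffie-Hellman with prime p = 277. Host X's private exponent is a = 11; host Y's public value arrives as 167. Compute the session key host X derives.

56

Shared key K = 167^11 mod 277.
167^1 ≡ 167 (mod 277)
167^2 = (167^1)^2 ≡ 167^2 = 27889 ≡ 189 (mod 277)
167^4 = (167^2)^2 ≡ 189^2 = 35721 ≡ 265 (mod 277)
167^8 = (167^4)^2 ≡ 265^2 = 70225 ≡ 144 (mod 277)
167^11 = 167^8 · 167^2 · 167^1 ≡ 144 · 189 · 167 ≡ 56 (mod 277).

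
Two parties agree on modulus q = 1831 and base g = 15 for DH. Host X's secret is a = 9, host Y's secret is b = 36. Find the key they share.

351

Host Y sends B = g^b mod q = 15^36 mod 1831.
15^1 ≡ 15 (mod 1831)
15^2 = (15^1)^2 ≡ 15^2 = 225 ≡ 225 (mod 1831)
15^4 = (15^2)^2 ≡ 225^2 = 50625 ≡ 1188 (mod 1831)
15^8 = (15^4)^2 ≡ 1188^2 = 1411344 ≡ 1474 (mod 1831)
15^16 = (15^8)^2 ≡ 1474^2 = 2172676 ≡ 1110 (mod 1831)
15^32 = (15^16)^2 ≡ 1110^2 = 1232100 ≡ 1668 (mod 1831)
15^36 = 15^32 · 15^4 ≡ 1668 · 1188 ≡ 442 (mod 1831).
So B = 442. Host X then computes K = B^a mod q = 442^9 mod 1831.
442^1 ≡ 442 (mod 1831)
442^2 = (442^1)^2 ≡ 442^2 = 195364 ≡ 1278 (mod 1831)
442^4 = (442^2)^2 ≡ 1278^2 = 1633284 ≡ 32 (mod 1831)
442^8 = (442^4)^2 ≡ 32^2 = 1024 ≡ 1024 (mod 1831)
442^9 = 442^8 · 442^1 ≡ 1024 · 442 ≡ 351 (mod 1831).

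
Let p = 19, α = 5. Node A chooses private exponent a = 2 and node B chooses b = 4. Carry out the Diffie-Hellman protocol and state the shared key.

4

Node A sends A = α^a mod p = 5^2 mod 19.
5^1 ≡ 5 (mod 19)
5^2 = (5^1)^2 ≡ 5^2 = 25 ≡ 6 (mod 19)
So A = 6. Node B then computes K = A^b mod p = 6^4 mod 19.
6^1 ≡ 6 (mod 19)
6^2 = (6^1)^2 ≡ 6^2 = 36 ≡ 17 (mod 19)
6^4 = (6^2)^2 ≡ 17^2 = 289 ≡ 4 (mod 19)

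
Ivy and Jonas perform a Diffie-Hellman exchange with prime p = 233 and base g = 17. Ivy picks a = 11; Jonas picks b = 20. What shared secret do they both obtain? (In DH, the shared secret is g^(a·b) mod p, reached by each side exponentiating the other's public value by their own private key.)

105

Ivy sends A = g^a mod p = 17^11 mod 233.
17^1 ≡ 17 (mod 233)
17^2 = (17^1)^2 ≡ 17^2 = 289 ≡ 56 (mod 233)
17^4 = (17^2)^2 ≡ 56^2 = 3136 ≡ 107 (mod 233)
17^8 = (17^4)^2 ≡ 107^2 = 11449 ≡ 32 (mod 233)
17^11 = 17^8 · 17^2 · 17^1 ≡ 32 · 56 · 17 ≡ 174 (mod 233).
So A = 174. Jonas then computes K = A^b mod p = 174^20 mod 233.
174^1 ≡ 174 (mod 233)
174^2 = (174^1)^2 ≡ 174^2 = 30276 ≡ 219 (mod 233)
174^4 = (174^2)^2 ≡ 219^2 = 47961 ≡ 196 (mod 233)
174^8 = (174^4)^2 ≡ 196^2 = 38416 ≡ 204 (mod 233)
174^16 = (174^8)^2 ≡ 204^2 = 41616 ≡ 142 (mod 233)
174^20 = 174^16 · 174^4 ≡ 142 · 196 ≡ 105 (mod 233).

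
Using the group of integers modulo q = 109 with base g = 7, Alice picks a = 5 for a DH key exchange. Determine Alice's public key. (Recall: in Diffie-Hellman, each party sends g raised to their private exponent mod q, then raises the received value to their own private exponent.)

Public value = 7^5 mod 109.
7^1 ≡ 7 (mod 109)
7^2 = (7^1)^2 ≡ 7^2 = 49 ≡ 49 (mod 109)
7^4 = (7^2)^2 ≡ 49^2 = 2401 ≡ 3 (mod 109)
7^5 = 7^4 · 7^1 ≡ 3 · 7 ≡ 21 (mod 109).

21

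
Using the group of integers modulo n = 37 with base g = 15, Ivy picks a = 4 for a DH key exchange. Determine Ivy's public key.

9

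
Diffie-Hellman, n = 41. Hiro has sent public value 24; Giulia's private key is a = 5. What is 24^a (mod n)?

14

Shared key K = 24^5 mod 41.
24^1 ≡ 24 (mod 41)
24^2 = (24^1)^2 ≡ 24^2 = 576 ≡ 2 (mod 41)
24^4 = (24^2)^2 ≡ 2^2 = 4 ≡ 4 (mod 41)
24^5 = 24^4 · 24^1 ≡ 4 · 24 ≡ 14 (mod 41).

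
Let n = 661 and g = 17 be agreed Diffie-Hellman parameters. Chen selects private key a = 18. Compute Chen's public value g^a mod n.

382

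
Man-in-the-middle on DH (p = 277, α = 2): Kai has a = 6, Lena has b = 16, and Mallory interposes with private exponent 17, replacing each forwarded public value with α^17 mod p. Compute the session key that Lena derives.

52

Lena receives Mallory's public value M = 2^17 mod 277 instead of the honest one.
2^1 ≡ 2 (mod 277)
2^2 = (2^1)^2 ≡ 2^2 = 4 ≡ 4 (mod 277)
2^4 = (2^2)^2 ≡ 4^2 = 16 ≡ 16 (mod 277)
2^8 = (2^4)^2 ≡ 16^2 = 256 ≡ 256 (mod 277)
2^16 = (2^8)^2 ≡ 256^2 = 65536 ≡ 164 (mod 277)
2^17 = 2^16 · 2^1 ≡ 164 · 2 ≡ 51 (mod 277).
So M = 51. Lena computes K = M^16 mod 277.
51^1 ≡ 51 (mod 277)
51^2 = (51^1)^2 ≡ 51^2 = 2601 ≡ 108 (mod 277)
51^4 = (51^2)^2 ≡ 108^2 = 11664 ≡ 30 (mod 277)
51^8 = (51^4)^2 ≡ 30^2 = 900 ≡ 69 (mod 277)
51^16 = (51^8)^2 ≡ 69^2 = 4761 ≡ 52 (mod 277)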